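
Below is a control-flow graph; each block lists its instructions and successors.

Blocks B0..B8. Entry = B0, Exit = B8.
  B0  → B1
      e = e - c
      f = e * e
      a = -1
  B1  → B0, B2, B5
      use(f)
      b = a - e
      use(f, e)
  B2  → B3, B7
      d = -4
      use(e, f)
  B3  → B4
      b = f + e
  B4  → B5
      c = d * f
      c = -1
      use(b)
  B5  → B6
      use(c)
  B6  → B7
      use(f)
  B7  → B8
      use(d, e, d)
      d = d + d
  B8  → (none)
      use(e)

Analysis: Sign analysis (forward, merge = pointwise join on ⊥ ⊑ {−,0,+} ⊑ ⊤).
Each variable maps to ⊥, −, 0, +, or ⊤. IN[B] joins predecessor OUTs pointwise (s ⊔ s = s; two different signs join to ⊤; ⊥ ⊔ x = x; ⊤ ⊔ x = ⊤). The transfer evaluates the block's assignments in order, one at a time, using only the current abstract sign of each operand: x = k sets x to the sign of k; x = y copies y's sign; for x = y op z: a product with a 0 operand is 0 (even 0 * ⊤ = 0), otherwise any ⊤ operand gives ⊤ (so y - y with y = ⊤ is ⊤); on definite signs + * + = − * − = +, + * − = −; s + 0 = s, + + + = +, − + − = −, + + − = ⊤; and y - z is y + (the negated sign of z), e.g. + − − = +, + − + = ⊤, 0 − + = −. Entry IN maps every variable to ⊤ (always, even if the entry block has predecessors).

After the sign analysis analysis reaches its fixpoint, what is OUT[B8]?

Converged values:
  B0: | IN=(all ⊤) | OUT={a:-; rest ⊤}
  B1: | IN={a:-; rest ⊤} | OUT={a:-; rest ⊤}
  B2: | IN={a:-; rest ⊤} | OUT={a:-, d:-; rest ⊤}
  B3: | IN={a:-, d:-; rest ⊤} | OUT={a:-, d:-; rest ⊤}
  B4: | IN={a:-, d:-; rest ⊤} | OUT={a:-, c:-, d:-; rest ⊤}
  B5: | IN={a:-; rest ⊤} | OUT={a:-; rest ⊤}
  B6: | IN={a:-; rest ⊤} | OUT={a:-; rest ⊤}
  B7: | IN={a:-; rest ⊤} | OUT={a:-; rest ⊤}
  B8: | IN={a:-; rest ⊤} | OUT={a:-; rest ⊤}

Merge at B8: IN[B8] = OUT[B7] = {a: -, b: ⊤, c: ⊤, d: ⊤, e: ⊤, f: ⊤}
Applying B8's transfer function to that IN value gives OUT[B8] (row B8 above).

Answer: {a: -, b: ⊤, c: ⊤, d: ⊤, e: ⊤, f: ⊤}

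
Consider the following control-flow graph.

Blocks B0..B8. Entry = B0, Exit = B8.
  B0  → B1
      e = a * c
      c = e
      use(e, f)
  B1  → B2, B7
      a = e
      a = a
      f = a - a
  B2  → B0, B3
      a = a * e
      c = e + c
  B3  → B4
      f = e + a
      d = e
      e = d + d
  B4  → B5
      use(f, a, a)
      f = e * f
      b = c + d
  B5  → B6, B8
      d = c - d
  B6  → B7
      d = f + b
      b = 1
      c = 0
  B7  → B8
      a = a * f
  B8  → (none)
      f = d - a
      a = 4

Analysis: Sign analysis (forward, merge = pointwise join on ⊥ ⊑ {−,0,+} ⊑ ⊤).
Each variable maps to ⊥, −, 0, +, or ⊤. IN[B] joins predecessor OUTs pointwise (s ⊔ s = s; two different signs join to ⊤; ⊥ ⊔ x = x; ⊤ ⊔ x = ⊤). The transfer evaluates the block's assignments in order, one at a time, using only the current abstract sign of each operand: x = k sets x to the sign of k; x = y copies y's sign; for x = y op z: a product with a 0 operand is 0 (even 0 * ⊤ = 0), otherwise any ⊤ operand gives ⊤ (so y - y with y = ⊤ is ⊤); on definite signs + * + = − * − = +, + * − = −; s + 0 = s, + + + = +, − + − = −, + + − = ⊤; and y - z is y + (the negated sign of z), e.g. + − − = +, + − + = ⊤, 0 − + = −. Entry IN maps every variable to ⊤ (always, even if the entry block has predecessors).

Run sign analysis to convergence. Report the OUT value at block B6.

Per-block solution:
  B0:  IN=(all ⊤)  OUT=(all ⊤)
  B1:  IN=(all ⊤)  OUT=(all ⊤)
  B2:  IN=(all ⊤)  OUT=(all ⊤)
  B3:  IN=(all ⊤)  OUT=(all ⊤)
  B4:  IN=(all ⊤)  OUT=(all ⊤)
  B5:  IN=(all ⊤)  OUT=(all ⊤)
  B6:  IN=(all ⊤)  OUT={b:+, c:0; rest ⊤}
  B7:  IN=(all ⊤)  OUT=(all ⊤)
  B8:  IN=(all ⊤)  OUT={a:+; rest ⊤}

Merge at B6: IN[B6] = OUT[B5] = {a: ⊤, b: ⊤, c: ⊤, d: ⊤, e: ⊤, f: ⊤}
Applying B6's transfer function to that IN value gives OUT[B6] (row B6 above).

Answer: {a: ⊤, b: +, c: 0, d: ⊤, e: ⊤, f: ⊤}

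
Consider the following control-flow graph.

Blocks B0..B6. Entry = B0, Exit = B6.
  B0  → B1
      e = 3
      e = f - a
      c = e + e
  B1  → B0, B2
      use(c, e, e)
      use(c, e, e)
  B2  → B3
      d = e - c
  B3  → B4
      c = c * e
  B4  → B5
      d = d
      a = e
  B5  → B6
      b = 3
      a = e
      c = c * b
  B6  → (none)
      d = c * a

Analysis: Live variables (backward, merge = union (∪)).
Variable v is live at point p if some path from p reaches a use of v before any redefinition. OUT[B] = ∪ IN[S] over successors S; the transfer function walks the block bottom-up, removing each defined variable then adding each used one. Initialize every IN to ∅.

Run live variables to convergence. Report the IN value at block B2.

Answer: {c, e}

Trace:
Fixpoint table:
  B0:  IN={a, f}  OUT={a, c, e, f}
  B1:  IN={a, c, e, f}  OUT={a, c, e, f}
  B2:  IN={c, e}  OUT={c, d, e}
  B3:  IN={c, d, e}  OUT={c, d, e}
  B4:  IN={c, d, e}  OUT={c, e}
  B5:  IN={c, e}  OUT={a, c}
  B6:  IN={a, c}  OUT={}

Merge at B2: OUT[B2] = IN[B3] = {c, d, e}
Applying B2's transfer function to that OUT value gives IN[B2] (row B2 above).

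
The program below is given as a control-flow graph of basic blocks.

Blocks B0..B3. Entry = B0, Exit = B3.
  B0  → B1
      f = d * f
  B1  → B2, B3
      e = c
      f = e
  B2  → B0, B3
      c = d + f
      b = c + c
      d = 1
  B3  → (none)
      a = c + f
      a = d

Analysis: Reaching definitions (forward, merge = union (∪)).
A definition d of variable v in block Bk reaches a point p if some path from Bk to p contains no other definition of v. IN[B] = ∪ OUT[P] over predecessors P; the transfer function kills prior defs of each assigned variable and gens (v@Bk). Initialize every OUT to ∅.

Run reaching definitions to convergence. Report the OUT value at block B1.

Answer: {b@B2, c@B2, d@B2, e@B1, f@B1}

Working:
Fixpoint table:
  B0:  IN={b@B2, c@B2, d@B2, e@B1, f@B1}  OUT={b@B2, c@B2, d@B2, e@B1, f@B0}
  B1:  IN={b@B2, c@B2, d@B2, e@B1, f@B0}  OUT={b@B2, c@B2, d@B2, e@B1, f@B1}
  B2:  IN={b@B2, c@B2, d@B2, e@B1, f@B1}  OUT={b@B2, c@B2, d@B2, e@B1, f@B1}
  B3:  IN={b@B2, c@B2, d@B2, e@B1, f@B1}  OUT={a@B3, b@B2, c@B2, d@B2, e@B1, f@B1}

Merge at B1: IN[B1] = OUT[B0] = {b@B2, c@B2, d@B2, e@B1, f@B0}
Applying B1's transfer function to that IN value gives OUT[B1] (row B1 above).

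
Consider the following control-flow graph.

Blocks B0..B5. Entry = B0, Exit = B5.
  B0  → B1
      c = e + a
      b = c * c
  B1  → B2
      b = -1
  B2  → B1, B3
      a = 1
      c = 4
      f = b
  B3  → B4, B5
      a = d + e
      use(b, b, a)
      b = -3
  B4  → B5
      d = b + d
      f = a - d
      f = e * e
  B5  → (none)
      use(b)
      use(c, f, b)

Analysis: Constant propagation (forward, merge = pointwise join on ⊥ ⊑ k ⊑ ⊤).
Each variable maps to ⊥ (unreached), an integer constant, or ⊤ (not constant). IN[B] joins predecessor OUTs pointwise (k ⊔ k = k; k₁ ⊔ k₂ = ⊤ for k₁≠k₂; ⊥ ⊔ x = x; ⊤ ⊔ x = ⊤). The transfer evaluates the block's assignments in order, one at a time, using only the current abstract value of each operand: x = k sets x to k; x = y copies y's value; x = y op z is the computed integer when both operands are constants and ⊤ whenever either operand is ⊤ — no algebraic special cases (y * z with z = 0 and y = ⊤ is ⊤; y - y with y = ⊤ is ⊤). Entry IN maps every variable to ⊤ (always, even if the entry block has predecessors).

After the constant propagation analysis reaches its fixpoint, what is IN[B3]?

Answer: {a: 1, b: -1, c: 4, d: ⊤, e: ⊤, f: -1}

Trace:
Converged values:
  B0:   IN=(all ⊤)   OUT=(all ⊤)
  B1:   IN=(all ⊤)   OUT={b:-1; rest ⊤}
  B2:   IN={b:-1; rest ⊤}   OUT={a:1, b:-1, c:4, f:-1; rest ⊤}
  B3:   IN={a:1, b:-1, c:4, f:-1; rest ⊤}   OUT={b:-3, c:4, f:-1; rest ⊤}
  B4:   IN={b:-3, c:4, f:-1; rest ⊤}   OUT={b:-3, c:4; rest ⊤}
  B5:   IN={b:-3, c:4; rest ⊤}   OUT={b:-3, c:4; rest ⊤}

Merge at B3: IN[B3] = OUT[B2] = {a: 1, b: -1, c: 4, d: ⊤, e: ⊤, f: -1}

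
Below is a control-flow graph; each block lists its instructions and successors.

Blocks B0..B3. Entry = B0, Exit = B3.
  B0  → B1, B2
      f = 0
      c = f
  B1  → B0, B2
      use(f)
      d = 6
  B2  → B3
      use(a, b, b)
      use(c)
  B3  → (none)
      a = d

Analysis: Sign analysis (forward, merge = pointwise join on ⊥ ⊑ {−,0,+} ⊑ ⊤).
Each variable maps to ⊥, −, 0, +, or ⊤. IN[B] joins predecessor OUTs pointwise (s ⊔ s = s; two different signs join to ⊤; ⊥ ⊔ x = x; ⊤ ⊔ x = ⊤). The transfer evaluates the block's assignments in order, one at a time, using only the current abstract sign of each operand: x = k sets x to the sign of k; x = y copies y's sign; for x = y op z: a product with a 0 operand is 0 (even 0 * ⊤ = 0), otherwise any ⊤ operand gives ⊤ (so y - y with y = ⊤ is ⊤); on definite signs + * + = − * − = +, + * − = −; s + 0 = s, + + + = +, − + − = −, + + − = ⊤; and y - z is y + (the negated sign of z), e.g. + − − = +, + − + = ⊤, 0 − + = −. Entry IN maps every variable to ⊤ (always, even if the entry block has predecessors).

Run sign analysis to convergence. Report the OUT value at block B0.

Fixpoint table:
  B0: | IN=(all ⊤) | OUT={c:0, f:0; rest ⊤}
  B1: | IN={c:0, f:0; rest ⊤} | OUT={c:0, d:+, f:0; rest ⊤}
  B2: | IN={c:0, f:0; rest ⊤} | OUT={c:0, f:0; rest ⊤}
  B3: | IN={c:0, f:0; rest ⊤} | OUT={c:0, f:0; rest ⊤}

Merge at B0 (entry node, so the boundary value (all ⊤) is joined with the incoming edge(s)): IN[B0] = (all ⊤) ⊔ OUT[B1] = {a: ⊤, b: ⊤, c: ⊤, d: ⊤, e: ⊤, f: ⊤}
Applying B0's transfer function to that IN value gives OUT[B0] (row B0 above).

Answer: {a: ⊤, b: ⊤, c: 0, d: ⊤, e: ⊤, f: 0}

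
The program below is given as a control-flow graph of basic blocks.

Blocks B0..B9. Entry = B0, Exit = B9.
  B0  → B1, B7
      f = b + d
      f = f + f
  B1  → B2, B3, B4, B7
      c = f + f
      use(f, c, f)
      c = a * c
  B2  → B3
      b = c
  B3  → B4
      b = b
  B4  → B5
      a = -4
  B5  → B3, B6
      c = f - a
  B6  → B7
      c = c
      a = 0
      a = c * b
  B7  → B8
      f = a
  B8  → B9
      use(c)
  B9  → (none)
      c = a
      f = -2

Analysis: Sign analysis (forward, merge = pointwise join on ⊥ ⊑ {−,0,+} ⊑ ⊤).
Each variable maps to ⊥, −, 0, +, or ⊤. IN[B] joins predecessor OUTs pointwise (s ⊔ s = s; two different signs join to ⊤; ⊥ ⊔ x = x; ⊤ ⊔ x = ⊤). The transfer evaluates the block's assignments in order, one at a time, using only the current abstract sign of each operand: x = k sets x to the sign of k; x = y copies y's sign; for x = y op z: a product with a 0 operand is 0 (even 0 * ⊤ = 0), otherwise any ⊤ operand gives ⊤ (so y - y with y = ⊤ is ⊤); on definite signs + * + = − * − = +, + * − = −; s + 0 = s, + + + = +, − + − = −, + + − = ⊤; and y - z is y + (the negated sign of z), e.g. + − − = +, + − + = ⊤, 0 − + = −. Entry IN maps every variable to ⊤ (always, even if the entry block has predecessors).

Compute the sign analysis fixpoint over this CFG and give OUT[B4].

Per-block solution:
  B0:   IN=(all ⊤)   OUT=(all ⊤)
  B1:   IN=(all ⊤)   OUT=(all ⊤)
  B2:   IN=(all ⊤)   OUT=(all ⊤)
  B3:   IN=(all ⊤)   OUT=(all ⊤)
  B4:   IN=(all ⊤)   OUT={a:-; rest ⊤}
  B5:   IN={a:-; rest ⊤}   OUT={a:-; rest ⊤}
  B6:   IN={a:-; rest ⊤}   OUT=(all ⊤)
  B7:   IN=(all ⊤)   OUT=(all ⊤)
  B8:   IN=(all ⊤)   OUT=(all ⊤)
  B9:   IN=(all ⊤)   OUT={f:-; rest ⊤}

Merge at B4: IN[B4] = OUT[B1] ⊔ OUT[B3] = {a: ⊤, b: ⊤, c: ⊤, d: ⊤, e: ⊤, f: ⊤}
Applying B4's transfer function to that IN value gives OUT[B4] (row B4 above).

Answer: {a: -, b: ⊤, c: ⊤, d: ⊤, e: ⊤, f: ⊤}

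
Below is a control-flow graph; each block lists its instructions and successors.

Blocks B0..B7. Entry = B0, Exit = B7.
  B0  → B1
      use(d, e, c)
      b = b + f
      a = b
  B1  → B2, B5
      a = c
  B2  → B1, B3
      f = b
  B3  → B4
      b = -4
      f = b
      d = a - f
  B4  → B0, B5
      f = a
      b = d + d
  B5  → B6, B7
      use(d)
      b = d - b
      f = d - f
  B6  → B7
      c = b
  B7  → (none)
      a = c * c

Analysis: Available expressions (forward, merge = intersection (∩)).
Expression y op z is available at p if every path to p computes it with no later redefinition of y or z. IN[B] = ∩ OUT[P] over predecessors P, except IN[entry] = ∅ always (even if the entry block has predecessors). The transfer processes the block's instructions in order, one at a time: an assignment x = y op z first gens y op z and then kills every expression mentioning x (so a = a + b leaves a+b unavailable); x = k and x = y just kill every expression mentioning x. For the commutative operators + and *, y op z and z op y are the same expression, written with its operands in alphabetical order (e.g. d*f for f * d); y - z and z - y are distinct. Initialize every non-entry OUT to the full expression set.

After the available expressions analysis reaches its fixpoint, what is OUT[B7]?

Answer: {c*c}

Working:
Per-block solution:
  B0: | IN={} | OUT={}
  B1: | IN={} | OUT={}
  B2: | IN={} | OUT={}
  B3: | IN={} | OUT={a-f}
  B4: | IN={a-f} | OUT={d+d}
  B5: | IN={} | OUT={}
  B6: | IN={} | OUT={}
  B7: | IN={} | OUT={c*c}

Merge at B7: IN[B7] = OUT[B5] ∩ OUT[B6] = {}
Applying B7's transfer function to that IN value gives OUT[B7] (row B7 above).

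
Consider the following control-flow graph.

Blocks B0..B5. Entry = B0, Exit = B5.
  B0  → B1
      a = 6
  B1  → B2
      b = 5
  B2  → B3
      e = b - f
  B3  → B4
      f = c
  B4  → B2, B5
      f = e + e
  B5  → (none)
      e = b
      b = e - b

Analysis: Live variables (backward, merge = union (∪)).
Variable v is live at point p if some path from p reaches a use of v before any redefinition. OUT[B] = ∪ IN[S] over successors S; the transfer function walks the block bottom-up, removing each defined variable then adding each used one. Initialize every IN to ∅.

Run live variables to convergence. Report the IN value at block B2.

Answer: {b, c, f}

Trace:
Per-block solution:
  B0:  IN={c, f}  OUT={c, f}
  B1:  IN={c, f}  OUT={b, c, f}
  B2:  IN={b, c, f}  OUT={b, c, e}
  B3:  IN={b, c, e}  OUT={b, c, e}
  B4:  IN={b, c, e}  OUT={b, c, f}
  B5:  IN={b}  OUT={}

Merge at B2: OUT[B2] = IN[B3] = {b, c, e}
Applying B2's transfer function to that OUT value gives IN[B2] (row B2 above).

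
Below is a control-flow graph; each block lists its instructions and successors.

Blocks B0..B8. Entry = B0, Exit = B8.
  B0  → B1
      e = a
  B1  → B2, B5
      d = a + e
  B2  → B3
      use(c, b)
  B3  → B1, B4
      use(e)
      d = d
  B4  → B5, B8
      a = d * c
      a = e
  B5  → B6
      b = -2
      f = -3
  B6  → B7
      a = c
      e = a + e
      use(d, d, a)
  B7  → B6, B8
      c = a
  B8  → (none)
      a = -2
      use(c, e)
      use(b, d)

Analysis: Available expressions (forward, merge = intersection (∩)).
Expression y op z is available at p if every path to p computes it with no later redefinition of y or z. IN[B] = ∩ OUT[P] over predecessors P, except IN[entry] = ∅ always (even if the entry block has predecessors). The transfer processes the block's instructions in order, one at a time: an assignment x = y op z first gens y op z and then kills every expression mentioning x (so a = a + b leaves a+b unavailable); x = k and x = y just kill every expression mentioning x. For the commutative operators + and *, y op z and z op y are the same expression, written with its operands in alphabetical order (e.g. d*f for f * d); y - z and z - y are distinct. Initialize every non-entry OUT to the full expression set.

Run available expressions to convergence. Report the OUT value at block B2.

Per-block solution:
  B0:  IN={}  OUT={}
  B1:  IN={}  OUT={a+e}
  B2:  IN={a+e}  OUT={a+e}
  B3:  IN={a+e}  OUT={a+e}
  B4:  IN={a+e}  OUT={c*d}
  B5:  IN={}  OUT={}
  B6:  IN={}  OUT={}
  B7:  IN={}  OUT={}
  B8:  IN={}  OUT={}

Merge at B2: IN[B2] = OUT[B1] = {a+e}
Applying B2's transfer function to that IN value gives OUT[B2] (row B2 above).

Answer: {a+e}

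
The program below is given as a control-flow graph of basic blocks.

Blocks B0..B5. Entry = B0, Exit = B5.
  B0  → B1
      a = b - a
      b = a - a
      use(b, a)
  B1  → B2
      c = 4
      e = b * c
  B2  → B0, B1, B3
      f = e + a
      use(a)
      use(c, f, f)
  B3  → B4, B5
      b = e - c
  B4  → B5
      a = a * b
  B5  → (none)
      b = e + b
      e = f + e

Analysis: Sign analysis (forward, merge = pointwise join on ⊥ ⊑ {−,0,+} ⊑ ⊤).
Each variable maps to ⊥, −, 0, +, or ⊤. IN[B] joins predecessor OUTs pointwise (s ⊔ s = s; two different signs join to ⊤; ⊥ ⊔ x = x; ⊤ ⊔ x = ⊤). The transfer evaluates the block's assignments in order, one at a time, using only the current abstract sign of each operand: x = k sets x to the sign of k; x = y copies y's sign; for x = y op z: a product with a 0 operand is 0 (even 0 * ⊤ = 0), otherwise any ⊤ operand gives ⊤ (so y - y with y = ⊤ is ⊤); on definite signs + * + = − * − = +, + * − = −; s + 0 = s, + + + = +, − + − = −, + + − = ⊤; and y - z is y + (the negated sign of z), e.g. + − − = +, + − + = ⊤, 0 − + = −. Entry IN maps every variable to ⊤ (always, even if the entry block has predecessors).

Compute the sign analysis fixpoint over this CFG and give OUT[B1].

Converged values:
  B0:   IN=(all ⊤)   OUT=(all ⊤)
  B1:   IN=(all ⊤)   OUT={c:+; rest ⊤}
  B2:   IN={c:+; rest ⊤}   OUT={c:+; rest ⊤}
  B3:   IN={c:+; rest ⊤}   OUT={c:+; rest ⊤}
  B4:   IN={c:+; rest ⊤}   OUT={c:+; rest ⊤}
  B5:   IN={c:+; rest ⊤}   OUT={c:+; rest ⊤}

Merge at B1: IN[B1] = OUT[B0] ⊔ OUT[B2] = {a: ⊤, b: ⊤, c: ⊤, d: ⊤, e: ⊤, f: ⊤}
Applying B1's transfer function to that IN value gives OUT[B1] (row B1 above).

Answer: {a: ⊤, b: ⊤, c: +, d: ⊤, e: ⊤, f: ⊤}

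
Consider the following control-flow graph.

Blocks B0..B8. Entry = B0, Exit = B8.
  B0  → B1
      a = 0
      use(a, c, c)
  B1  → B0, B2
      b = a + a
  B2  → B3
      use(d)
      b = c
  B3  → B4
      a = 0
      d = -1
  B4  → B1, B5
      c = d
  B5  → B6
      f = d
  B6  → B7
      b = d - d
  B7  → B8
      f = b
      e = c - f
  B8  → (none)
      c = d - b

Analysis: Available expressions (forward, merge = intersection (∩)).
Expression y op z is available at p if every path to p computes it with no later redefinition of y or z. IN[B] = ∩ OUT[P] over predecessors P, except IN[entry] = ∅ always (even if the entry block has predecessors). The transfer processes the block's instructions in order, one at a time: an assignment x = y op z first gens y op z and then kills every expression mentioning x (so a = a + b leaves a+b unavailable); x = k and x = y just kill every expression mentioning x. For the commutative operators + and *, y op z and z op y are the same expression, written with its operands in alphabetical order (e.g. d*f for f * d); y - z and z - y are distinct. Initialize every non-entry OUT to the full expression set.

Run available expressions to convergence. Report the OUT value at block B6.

Converged values:
  B0:   IN={}   OUT={}
  B1:   IN={}   OUT={a+a}
  B2:   IN={a+a}   OUT={a+a}
  B3:   IN={a+a}   OUT={}
  B4:   IN={}   OUT={}
  B5:   IN={}   OUT={}
  B6:   IN={}   OUT={d-d}
  B7:   IN={d-d}   OUT={c-f, d-d}
  B8:   IN={c-f, d-d}   OUT={d-b, d-d}

Merge at B6: IN[B6] = OUT[B5] = {}
Applying B6's transfer function to that IN value gives OUT[B6] (row B6 above).

Answer: {d-d}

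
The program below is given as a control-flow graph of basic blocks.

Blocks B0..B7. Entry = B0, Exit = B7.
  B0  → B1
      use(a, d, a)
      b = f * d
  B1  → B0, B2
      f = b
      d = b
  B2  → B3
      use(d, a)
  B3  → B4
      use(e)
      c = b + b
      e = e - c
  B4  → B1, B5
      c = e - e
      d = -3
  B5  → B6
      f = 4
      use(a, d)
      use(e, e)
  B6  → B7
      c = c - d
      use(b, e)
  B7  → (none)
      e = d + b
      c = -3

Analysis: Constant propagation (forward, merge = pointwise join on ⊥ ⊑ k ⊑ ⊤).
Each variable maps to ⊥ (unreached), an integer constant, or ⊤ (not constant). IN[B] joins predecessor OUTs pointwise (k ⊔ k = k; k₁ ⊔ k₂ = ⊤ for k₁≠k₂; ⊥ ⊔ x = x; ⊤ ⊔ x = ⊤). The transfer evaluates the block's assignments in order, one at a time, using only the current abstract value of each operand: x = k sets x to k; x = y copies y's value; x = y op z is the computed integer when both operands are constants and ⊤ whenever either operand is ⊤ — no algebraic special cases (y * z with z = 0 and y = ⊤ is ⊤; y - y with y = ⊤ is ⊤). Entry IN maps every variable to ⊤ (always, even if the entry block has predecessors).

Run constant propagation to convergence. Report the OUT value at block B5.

Answer: {a: ⊤, b: ⊤, c: ⊤, d: -3, e: ⊤, f: 4}

Derivation:
Converged values:
  B0:  IN=(all ⊤)  OUT=(all ⊤)
  B1:  IN=(all ⊤)  OUT=(all ⊤)
  B2:  IN=(all ⊤)  OUT=(all ⊤)
  B3:  IN=(all ⊤)  OUT=(all ⊤)
  B4:  IN=(all ⊤)  OUT={d:-3; rest ⊤}
  B5:  IN={d:-3; rest ⊤}  OUT={d:-3, f:4; rest ⊤}
  B6:  IN={d:-3, f:4; rest ⊤}  OUT={d:-3, f:4; rest ⊤}
  B7:  IN={d:-3, f:4; rest ⊤}  OUT={c:-3, d:-3, f:4; rest ⊤}

Merge at B5: IN[B5] = OUT[B4] = {a: ⊤, b: ⊤, c: ⊤, d: -3, e: ⊤, f: ⊤}
Applying B5's transfer function to that IN value gives OUT[B5] (row B5 above).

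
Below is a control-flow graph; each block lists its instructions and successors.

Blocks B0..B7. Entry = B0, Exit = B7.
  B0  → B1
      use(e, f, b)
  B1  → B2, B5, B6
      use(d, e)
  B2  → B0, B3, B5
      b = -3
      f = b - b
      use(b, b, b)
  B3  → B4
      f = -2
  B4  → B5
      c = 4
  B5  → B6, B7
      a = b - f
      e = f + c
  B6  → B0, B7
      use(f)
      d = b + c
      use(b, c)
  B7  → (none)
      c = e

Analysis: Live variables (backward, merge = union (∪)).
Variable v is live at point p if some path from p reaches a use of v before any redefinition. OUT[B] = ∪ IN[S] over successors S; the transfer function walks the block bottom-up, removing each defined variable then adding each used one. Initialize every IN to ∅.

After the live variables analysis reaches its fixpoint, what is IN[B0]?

Answer: {b, c, d, e, f}

Derivation:
Converged values:
  B0:  IN={b, c, d, e, f}  OUT={b, c, d, e, f}
  B1:  IN={b, c, d, e, f}  OUT={b, c, d, e, f}
  B2:  IN={c, d, e}  OUT={b, c, d, e, f}
  B3:  IN={b}  OUT={b, f}
  B4:  IN={b, f}  OUT={b, c, f}
  B5:  IN={b, c, f}  OUT={b, c, e, f}
  B6:  IN={b, c, e, f}  OUT={b, c, d, e, f}
  B7:  IN={e}  OUT={}

Merge at B0: OUT[B0] = IN[B1] = {b, c, d, e, f}
Applying B0's transfer function to that OUT value gives IN[B0] (row B0 above).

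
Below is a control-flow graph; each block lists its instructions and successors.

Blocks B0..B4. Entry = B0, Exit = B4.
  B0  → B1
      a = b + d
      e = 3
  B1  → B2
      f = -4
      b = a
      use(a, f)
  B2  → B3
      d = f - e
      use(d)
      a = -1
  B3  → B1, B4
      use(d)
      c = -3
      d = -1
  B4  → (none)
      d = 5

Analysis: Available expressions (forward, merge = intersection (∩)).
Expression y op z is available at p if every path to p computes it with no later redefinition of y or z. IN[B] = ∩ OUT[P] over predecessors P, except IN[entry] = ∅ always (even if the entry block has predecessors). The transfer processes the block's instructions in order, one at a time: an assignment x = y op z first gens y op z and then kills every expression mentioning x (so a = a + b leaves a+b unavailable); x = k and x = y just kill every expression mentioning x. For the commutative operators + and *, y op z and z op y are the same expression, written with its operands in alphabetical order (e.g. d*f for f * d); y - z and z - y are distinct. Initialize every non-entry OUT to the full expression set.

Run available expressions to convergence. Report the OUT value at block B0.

Answer: {b+d}

Working:
Converged values:
  B0:  IN={}  OUT={b+d}
  B1:  IN={}  OUT={}
  B2:  IN={}  OUT={f-e}
  B3:  IN={f-e}  OUT={f-e}
  B4:  IN={f-e}  OUT={f-e}

B0 is the boundary node: IN[B0] = {}
Applying B0's transfer function to that IN value gives OUT[B0] (row B0 above).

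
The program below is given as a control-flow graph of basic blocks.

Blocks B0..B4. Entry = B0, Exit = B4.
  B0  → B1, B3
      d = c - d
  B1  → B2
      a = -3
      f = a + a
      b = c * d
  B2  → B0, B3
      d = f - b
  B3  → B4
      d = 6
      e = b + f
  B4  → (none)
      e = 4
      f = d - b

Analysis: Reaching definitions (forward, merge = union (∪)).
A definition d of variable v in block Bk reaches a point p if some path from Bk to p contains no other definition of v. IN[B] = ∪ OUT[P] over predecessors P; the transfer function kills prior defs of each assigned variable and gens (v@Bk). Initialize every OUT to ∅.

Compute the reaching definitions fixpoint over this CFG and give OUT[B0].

Converged values:
  B0: | IN={a@B1, b@B1, d@B2, f@B1} | OUT={a@B1, b@B1, d@B0, f@B1}
  B1: | IN={a@B1, b@B1, d@B0, f@B1} | OUT={a@B1, b@B1, d@B0, f@B1}
  B2: | IN={a@B1, b@B1, d@B0, f@B1} | OUT={a@B1, b@B1, d@B2, f@B1}
  B3: | IN={a@B1, b@B1, d@B0, d@B2, f@B1} | OUT={a@B1, b@B1, d@B3, e@B3, f@B1}
  B4: | IN={a@B1, b@B1, d@B3, e@B3, f@B1} | OUT={a@B1, b@B1, d@B3, e@B4, f@B4}

Merge at B0 (entry node, so the boundary value {} is joined with the incoming edge(s)): IN[B0] = {} ⊔ OUT[B2] = {a@B1, b@B1, d@B2, f@B1}
Applying B0's transfer function to that IN value gives OUT[B0] (row B0 above).

Answer: {a@B1, b@B1, d@B0, f@B1}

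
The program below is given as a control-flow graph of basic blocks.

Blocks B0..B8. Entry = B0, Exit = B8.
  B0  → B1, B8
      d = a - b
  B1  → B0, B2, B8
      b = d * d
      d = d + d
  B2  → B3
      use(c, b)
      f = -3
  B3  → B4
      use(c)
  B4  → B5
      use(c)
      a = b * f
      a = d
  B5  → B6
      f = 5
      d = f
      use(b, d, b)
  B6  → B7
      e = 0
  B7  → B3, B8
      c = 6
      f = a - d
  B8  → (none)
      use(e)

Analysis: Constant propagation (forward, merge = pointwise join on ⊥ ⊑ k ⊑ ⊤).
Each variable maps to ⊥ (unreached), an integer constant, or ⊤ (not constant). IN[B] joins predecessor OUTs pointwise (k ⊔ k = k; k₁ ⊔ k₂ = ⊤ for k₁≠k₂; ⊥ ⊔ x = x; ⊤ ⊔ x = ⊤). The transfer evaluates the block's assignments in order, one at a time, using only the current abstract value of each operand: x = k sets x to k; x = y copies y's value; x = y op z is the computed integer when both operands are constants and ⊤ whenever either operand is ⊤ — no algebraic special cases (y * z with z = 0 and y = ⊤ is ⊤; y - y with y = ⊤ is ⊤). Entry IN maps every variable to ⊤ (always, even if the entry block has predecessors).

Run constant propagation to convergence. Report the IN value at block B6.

Per-block solution:
  B0:   IN=(all ⊤)   OUT=(all ⊤)
  B1:   IN=(all ⊤)   OUT=(all ⊤)
  B2:   IN=(all ⊤)   OUT={f:-3; rest ⊤}
  B3:   IN=(all ⊤)   OUT=(all ⊤)
  B4:   IN=(all ⊤)   OUT=(all ⊤)
  B5:   IN=(all ⊤)   OUT={d:5, f:5; rest ⊤}
  B6:   IN={d:5, f:5; rest ⊤}   OUT={d:5, e:0, f:5; rest ⊤}
  B7:   IN={d:5, e:0, f:5; rest ⊤}   OUT={c:6, d:5, e:0; rest ⊤}
  B8:   IN=(all ⊤)   OUT=(all ⊤)

Merge at B6: IN[B6] = OUT[B5] = {a: ⊤, b: ⊤, c: ⊤, d: 5, e: ⊤, f: 5}

Answer: {a: ⊤, b: ⊤, c: ⊤, d: 5, e: ⊤, f: 5}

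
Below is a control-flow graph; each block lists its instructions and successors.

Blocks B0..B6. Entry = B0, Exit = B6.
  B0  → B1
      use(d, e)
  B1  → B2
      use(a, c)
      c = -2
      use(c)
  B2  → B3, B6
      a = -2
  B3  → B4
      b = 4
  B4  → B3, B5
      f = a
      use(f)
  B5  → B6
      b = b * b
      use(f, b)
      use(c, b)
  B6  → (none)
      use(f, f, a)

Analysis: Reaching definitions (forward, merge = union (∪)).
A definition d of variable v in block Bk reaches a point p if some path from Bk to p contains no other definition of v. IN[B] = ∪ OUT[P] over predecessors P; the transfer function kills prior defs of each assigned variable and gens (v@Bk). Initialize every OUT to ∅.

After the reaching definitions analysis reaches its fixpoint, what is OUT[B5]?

Fixpoint table:
  B0:   IN={}   OUT={}
  B1:   IN={}   OUT={c@B1}
  B2:   IN={c@B1}   OUT={a@B2, c@B1}
  B3:   IN={a@B2, b@B3, c@B1, f@B4}   OUT={a@B2, b@B3, c@B1, f@B4}
  B4:   IN={a@B2, b@B3, c@B1, f@B4}   OUT={a@B2, b@B3, c@B1, f@B4}
  B5:   IN={a@B2, b@B3, c@B1, f@B4}   OUT={a@B2, b@B5, c@B1, f@B4}
  B6:   IN={a@B2, b@B5, c@B1, f@B4}   OUT={a@B2, b@B5, c@B1, f@B4}

Merge at B5: IN[B5] = OUT[B4] = {a@B2, b@B3, c@B1, f@B4}
Applying B5's transfer function to that IN value gives OUT[B5] (row B5 above).

Answer: {a@B2, b@B5, c@B1, f@B4}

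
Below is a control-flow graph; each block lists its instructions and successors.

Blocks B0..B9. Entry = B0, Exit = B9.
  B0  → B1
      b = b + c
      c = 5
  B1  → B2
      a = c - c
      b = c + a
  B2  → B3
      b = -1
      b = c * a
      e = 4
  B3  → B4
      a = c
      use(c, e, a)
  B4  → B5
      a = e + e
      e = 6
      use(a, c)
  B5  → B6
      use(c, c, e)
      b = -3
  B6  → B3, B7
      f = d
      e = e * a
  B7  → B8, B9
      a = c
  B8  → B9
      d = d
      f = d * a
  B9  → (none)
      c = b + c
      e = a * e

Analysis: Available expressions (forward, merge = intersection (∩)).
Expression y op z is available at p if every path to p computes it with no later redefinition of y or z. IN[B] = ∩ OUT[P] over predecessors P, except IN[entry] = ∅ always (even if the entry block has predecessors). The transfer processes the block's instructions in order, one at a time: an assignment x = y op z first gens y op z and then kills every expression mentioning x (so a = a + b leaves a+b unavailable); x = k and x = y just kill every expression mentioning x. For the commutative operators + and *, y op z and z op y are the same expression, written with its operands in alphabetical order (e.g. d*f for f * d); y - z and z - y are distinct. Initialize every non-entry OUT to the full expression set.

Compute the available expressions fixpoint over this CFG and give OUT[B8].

Answer: {a*d, c-c}

Derivation:
Fixpoint table:
  B0:   IN={}   OUT={}
  B1:   IN={}   OUT={a+c, c-c}
  B2:   IN={a+c, c-c}   OUT={a*c, a+c, c-c}
  B3:   IN={c-c}   OUT={c-c}
  B4:   IN={c-c}   OUT={c-c}
  B5:   IN={c-c}   OUT={c-c}
  B6:   IN={c-c}   OUT={c-c}
  B7:   IN={c-c}   OUT={c-c}
  B8:   IN={c-c}   OUT={a*d, c-c}
  B9:   IN={c-c}   OUT={}

Merge at B8: IN[B8] = OUT[B7] = {c-c}
Applying B8's transfer function to that IN value gives OUT[B8] (row B8 above).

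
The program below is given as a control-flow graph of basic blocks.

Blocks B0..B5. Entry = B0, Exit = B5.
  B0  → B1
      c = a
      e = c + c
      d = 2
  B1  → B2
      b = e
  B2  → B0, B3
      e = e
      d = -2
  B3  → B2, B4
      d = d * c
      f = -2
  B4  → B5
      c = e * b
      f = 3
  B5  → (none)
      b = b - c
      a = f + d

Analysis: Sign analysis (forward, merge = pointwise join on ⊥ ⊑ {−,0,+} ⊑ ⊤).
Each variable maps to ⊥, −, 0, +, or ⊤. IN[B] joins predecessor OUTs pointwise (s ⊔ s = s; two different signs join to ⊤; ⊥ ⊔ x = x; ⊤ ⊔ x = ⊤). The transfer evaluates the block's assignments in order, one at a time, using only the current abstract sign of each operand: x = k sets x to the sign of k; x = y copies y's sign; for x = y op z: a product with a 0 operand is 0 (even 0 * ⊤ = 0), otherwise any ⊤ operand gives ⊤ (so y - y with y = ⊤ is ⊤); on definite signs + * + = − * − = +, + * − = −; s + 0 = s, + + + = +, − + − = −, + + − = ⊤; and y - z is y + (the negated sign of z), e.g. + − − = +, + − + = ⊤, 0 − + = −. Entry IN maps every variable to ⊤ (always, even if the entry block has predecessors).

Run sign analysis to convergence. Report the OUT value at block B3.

Converged values:
  B0:  IN=(all ⊤)  OUT={d:+; rest ⊤}
  B1:  IN={d:+; rest ⊤}  OUT={d:+; rest ⊤}
  B2:  IN=(all ⊤)  OUT={d:-; rest ⊤}
  B3:  IN={d:-; rest ⊤}  OUT={f:-; rest ⊤}
  B4:  IN={f:-; rest ⊤}  OUT={f:+; rest ⊤}
  B5:  IN={f:+; rest ⊤}  OUT={f:+; rest ⊤}

Merge at B3: IN[B3] = OUT[B2] = {a: ⊤, b: ⊤, c: ⊤, d: -, e: ⊤, f: ⊤}
Applying B3's transfer function to that IN value gives OUT[B3] (row B3 above).

Answer: {a: ⊤, b: ⊤, c: ⊤, d: ⊤, e: ⊤, f: -}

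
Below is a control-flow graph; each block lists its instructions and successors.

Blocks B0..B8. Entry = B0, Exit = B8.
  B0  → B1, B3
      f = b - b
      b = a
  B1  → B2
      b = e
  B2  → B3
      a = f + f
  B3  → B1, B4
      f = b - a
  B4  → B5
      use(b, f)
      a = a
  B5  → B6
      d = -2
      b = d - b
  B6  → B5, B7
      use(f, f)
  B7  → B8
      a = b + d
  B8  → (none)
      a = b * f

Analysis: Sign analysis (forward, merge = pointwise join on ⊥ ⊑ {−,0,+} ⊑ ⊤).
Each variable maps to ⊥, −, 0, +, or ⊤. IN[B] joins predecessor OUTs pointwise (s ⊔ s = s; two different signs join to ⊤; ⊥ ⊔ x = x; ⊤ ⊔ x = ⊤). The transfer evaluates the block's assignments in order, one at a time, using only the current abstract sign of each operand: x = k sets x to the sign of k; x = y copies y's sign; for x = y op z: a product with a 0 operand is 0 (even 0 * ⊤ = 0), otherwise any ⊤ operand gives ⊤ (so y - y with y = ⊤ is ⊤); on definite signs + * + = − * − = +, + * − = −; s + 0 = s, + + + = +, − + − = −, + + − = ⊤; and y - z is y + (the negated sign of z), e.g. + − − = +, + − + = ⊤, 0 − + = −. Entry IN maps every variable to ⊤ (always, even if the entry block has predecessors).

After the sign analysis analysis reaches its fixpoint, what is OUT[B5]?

Per-block solution:
  B0:  IN=(all ⊤)  OUT=(all ⊤)
  B1:  IN=(all ⊤)  OUT=(all ⊤)
  B2:  IN=(all ⊤)  OUT=(all ⊤)
  B3:  IN=(all ⊤)  OUT=(all ⊤)
  B4:  IN=(all ⊤)  OUT=(all ⊤)
  B5:  IN=(all ⊤)  OUT={d:-; rest ⊤}
  B6:  IN={d:-; rest ⊤}  OUT={d:-; rest ⊤}
  B7:  IN={d:-; rest ⊤}  OUT={d:-; rest ⊤}
  B8:  IN={d:-; rest ⊤}  OUT={d:-; rest ⊤}

Merge at B5: IN[B5] = OUT[B4] ⊔ OUT[B6] = {a: ⊤, b: ⊤, c: ⊤, d: ⊤, e: ⊤, f: ⊤}
Applying B5's transfer function to that IN value gives OUT[B5] (row B5 above).

Answer: {a: ⊤, b: ⊤, c: ⊤, d: -, e: ⊤, f: ⊤}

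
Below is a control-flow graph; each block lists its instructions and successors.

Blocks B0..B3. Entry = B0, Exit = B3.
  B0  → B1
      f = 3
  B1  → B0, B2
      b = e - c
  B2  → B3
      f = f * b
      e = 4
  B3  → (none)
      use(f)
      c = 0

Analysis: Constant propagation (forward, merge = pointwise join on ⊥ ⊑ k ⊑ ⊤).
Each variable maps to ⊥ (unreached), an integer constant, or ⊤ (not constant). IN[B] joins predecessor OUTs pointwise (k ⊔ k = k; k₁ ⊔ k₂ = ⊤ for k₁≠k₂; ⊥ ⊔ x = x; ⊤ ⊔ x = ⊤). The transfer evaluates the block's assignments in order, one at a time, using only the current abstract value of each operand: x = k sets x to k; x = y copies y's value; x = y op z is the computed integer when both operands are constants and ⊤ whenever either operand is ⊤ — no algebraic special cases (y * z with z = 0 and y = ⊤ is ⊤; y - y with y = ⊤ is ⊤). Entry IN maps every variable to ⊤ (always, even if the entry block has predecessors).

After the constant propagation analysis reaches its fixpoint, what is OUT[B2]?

Per-block solution:
  B0:  IN=(all ⊤)  OUT={f:3; rest ⊤}
  B1:  IN={f:3; rest ⊤}  OUT={f:3; rest ⊤}
  B2:  IN={f:3; rest ⊤}  OUT={e:4; rest ⊤}
  B3:  IN={e:4; rest ⊤}  OUT={c:0, e:4; rest ⊤}

Merge at B2: IN[B2] = OUT[B1] = {a: ⊤, b: ⊤, c: ⊤, d: ⊤, e: ⊤, f: 3}
Applying B2's transfer function to that IN value gives OUT[B2] (row B2 above).

Answer: {a: ⊤, b: ⊤, c: ⊤, d: ⊤, e: 4, f: ⊤}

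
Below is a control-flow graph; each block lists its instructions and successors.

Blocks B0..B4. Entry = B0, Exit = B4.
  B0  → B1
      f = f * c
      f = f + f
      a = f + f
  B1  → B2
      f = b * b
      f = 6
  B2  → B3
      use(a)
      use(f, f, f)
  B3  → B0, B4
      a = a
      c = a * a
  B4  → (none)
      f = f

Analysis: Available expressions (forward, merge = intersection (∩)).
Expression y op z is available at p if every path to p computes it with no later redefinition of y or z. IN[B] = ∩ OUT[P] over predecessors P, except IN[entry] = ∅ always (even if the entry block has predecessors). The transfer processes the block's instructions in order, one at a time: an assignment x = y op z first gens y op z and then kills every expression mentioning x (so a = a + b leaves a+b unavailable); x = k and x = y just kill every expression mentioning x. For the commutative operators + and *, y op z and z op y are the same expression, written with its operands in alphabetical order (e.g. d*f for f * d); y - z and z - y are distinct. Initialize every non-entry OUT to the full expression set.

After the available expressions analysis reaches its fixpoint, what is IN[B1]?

Converged values:
  B0:  IN={}  OUT={f+f}
  B1:  IN={f+f}  OUT={b*b}
  B2:  IN={b*b}  OUT={b*b}
  B3:  IN={b*b}  OUT={a*a, b*b}
  B4:  IN={a*a, b*b}  OUT={a*a, b*b}

Merge at B1: IN[B1] = OUT[B0] = {f+f}

Answer: {f+f}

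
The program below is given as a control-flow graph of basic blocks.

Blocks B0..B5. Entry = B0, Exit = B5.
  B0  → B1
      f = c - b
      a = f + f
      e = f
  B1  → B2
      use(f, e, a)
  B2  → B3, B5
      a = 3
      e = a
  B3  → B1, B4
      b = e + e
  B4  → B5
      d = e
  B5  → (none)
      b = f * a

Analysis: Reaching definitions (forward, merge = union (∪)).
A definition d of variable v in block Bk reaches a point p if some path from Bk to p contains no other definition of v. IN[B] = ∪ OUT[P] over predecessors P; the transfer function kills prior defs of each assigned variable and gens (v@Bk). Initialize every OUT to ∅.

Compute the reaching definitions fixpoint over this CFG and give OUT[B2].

Fixpoint table:
  B0:  IN={}  OUT={a@B0, e@B0, f@B0}
  B1:  IN={a@B0, a@B2, b@B3, e@B0, e@B2, f@B0}  OUT={a@B0, a@B2, b@B3, e@B0, e@B2, f@B0}
  B2:  IN={a@B0, a@B2, b@B3, e@B0, e@B2, f@B0}  OUT={a@B2, b@B3, e@B2, f@B0}
  B3:  IN={a@B2, b@B3, e@B2, f@B0}  OUT={a@B2, b@B3, e@B2, f@B0}
  B4:  IN={a@B2, b@B3, e@B2, f@B0}  OUT={a@B2, b@B3, d@B4, e@B2, f@B0}
  B5:  IN={a@B2, b@B3, d@B4, e@B2, f@B0}  OUT={a@B2, b@B5, d@B4, e@B2, f@B0}

Merge at B2: IN[B2] = OUT[B1] = {a@B0, a@B2, b@B3, e@B0, e@B2, f@B0}
Applying B2's transfer function to that IN value gives OUT[B2] (row B2 above).

Answer: {a@B2, b@B3, e@B2, f@B0}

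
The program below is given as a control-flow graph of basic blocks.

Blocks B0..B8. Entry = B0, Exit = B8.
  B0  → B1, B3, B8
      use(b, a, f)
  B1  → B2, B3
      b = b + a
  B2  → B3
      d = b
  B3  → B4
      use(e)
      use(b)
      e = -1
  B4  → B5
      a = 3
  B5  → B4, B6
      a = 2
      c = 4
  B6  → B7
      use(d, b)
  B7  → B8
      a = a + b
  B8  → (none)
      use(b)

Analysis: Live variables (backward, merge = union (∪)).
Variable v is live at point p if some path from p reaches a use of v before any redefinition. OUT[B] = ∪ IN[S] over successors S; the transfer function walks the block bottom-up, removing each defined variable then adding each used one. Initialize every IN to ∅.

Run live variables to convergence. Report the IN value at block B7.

Per-block solution:
  B0:  IN={a, b, d, e, f}  OUT={a, b, d, e}
  B1:  IN={a, b, d, e}  OUT={b, d, e}
  B2:  IN={b, e}  OUT={b, d, e}
  B3:  IN={b, d, e}  OUT={b, d}
  B4:  IN={b, d}  OUT={b, d}
  B5:  IN={b, d}  OUT={a, b, d}
  B6:  IN={a, b, d}  OUT={a, b}
  B7:  IN={a, b}  OUT={b}
  B8:  IN={b}  OUT={}

Merge at B7: OUT[B7] = IN[B8] = {b}
Applying B7's transfer function to that OUT value gives IN[B7] (row B7 above).

Answer: {a, b}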